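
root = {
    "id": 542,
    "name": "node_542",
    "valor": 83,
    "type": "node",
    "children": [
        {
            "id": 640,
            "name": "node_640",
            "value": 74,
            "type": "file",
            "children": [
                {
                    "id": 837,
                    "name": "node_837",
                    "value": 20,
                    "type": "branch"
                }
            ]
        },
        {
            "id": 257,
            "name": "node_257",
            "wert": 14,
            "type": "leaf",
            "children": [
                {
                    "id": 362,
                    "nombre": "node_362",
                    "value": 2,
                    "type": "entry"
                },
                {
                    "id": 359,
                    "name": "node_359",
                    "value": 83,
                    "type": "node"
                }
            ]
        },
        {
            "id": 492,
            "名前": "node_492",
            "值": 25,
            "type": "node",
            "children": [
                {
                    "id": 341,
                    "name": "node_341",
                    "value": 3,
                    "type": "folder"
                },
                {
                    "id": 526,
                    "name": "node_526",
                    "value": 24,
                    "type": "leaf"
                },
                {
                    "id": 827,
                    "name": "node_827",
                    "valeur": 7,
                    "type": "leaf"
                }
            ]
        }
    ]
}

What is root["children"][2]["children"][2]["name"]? "node_827"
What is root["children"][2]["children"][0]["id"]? 341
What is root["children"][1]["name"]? "node_257"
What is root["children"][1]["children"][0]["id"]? 362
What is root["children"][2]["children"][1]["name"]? "node_526"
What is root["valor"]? 83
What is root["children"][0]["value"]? 74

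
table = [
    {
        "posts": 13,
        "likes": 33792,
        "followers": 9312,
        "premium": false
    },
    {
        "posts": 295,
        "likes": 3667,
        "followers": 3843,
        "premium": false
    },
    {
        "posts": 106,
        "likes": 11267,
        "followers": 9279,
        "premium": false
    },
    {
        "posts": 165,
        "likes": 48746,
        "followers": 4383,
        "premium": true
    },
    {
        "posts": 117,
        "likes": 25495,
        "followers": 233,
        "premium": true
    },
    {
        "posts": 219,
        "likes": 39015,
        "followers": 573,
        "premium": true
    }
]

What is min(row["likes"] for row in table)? 3667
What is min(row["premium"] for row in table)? False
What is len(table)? 6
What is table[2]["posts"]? 106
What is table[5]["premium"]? True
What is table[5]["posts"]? 219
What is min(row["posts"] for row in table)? 13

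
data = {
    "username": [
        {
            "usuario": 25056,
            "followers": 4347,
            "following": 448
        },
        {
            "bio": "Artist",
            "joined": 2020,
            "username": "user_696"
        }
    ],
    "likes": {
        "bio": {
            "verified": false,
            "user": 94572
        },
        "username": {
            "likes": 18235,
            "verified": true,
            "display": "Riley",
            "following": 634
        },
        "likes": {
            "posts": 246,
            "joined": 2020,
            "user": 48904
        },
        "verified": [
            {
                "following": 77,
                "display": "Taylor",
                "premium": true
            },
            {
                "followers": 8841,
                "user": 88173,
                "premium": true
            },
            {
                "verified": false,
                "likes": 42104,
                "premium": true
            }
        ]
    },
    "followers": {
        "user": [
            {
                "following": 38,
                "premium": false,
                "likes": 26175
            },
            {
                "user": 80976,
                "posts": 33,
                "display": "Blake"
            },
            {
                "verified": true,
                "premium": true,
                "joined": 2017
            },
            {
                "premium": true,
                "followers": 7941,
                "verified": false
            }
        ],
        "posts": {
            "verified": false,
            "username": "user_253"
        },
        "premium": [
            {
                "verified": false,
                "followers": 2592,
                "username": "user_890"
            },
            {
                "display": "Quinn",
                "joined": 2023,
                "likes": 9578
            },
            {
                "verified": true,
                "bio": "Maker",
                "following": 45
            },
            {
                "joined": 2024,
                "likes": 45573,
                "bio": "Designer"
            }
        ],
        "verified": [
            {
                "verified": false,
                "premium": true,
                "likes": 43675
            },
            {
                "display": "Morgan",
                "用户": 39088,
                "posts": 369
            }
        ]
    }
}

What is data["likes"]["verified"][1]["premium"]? True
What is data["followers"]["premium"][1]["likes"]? 9578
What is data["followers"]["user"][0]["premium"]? False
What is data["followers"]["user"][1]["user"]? 80976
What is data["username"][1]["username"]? "user_696"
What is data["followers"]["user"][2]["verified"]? True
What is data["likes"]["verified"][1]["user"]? 88173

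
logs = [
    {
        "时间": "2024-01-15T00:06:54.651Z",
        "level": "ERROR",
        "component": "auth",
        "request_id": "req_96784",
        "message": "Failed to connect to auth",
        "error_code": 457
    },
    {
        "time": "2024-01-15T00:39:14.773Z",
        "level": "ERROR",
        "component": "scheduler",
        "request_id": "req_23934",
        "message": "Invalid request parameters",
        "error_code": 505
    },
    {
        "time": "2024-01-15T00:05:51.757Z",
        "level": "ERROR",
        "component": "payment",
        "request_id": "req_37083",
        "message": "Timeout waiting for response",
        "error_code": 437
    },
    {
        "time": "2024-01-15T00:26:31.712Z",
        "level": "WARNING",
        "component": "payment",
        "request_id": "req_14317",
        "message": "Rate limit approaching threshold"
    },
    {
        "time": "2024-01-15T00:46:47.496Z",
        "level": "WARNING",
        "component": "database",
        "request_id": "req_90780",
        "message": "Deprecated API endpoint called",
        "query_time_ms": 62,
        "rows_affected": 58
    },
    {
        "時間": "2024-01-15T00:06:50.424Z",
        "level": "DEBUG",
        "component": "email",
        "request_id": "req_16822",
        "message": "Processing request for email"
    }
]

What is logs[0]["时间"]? "2024-01-15T00:06:54.651Z"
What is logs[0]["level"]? "ERROR"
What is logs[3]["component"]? "payment"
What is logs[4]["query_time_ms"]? 62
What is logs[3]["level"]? "WARNING"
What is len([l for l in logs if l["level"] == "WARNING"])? 2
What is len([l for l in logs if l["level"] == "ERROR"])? 3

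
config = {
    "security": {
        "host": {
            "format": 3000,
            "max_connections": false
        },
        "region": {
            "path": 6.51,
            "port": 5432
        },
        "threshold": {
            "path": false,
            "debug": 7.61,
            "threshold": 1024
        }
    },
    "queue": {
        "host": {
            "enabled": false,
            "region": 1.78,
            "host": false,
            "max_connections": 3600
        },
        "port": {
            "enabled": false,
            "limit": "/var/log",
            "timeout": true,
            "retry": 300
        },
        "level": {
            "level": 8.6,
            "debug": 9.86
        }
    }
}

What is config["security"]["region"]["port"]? 5432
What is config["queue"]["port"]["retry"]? 300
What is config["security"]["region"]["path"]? 6.51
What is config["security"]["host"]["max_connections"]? False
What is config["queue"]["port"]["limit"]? "/var/log"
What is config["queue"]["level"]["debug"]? 9.86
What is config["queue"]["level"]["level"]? 8.6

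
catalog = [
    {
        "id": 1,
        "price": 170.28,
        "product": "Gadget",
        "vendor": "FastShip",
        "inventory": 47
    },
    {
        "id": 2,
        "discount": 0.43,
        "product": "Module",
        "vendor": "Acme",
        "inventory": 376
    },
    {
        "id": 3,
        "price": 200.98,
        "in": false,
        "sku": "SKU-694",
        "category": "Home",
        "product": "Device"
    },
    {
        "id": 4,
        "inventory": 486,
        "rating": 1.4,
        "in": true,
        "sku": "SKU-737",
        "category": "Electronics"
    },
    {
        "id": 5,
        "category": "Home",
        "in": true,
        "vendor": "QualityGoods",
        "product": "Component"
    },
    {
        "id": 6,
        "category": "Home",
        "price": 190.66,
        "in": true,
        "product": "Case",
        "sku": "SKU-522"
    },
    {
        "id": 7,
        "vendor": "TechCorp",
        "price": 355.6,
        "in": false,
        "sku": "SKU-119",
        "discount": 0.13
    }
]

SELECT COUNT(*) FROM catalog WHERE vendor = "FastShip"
1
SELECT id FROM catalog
[1, 2, 3, 4, 5, 6, 7]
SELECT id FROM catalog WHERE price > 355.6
[]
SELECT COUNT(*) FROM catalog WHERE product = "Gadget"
1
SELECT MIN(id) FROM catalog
1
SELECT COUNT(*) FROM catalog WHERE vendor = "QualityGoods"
1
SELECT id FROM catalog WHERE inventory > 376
[4]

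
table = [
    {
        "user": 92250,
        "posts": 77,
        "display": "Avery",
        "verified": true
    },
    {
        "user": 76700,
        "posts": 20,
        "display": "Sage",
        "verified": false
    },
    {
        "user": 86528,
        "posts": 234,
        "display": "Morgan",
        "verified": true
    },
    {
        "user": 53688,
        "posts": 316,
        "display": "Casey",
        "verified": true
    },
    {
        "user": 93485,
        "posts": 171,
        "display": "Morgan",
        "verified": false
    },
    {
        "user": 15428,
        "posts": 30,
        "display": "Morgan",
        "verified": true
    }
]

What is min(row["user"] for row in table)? 15428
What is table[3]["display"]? "Casey"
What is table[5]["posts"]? 30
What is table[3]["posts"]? 316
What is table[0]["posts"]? 77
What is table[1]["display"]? "Sage"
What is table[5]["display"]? "Morgan"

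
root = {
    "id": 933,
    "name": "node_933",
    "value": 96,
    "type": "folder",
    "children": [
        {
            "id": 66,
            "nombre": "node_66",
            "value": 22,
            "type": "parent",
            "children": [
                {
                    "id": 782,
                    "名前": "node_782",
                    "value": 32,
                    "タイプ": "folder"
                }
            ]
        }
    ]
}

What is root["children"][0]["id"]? 66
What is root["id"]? 933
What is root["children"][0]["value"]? 22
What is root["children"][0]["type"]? "parent"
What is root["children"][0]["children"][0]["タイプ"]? "folder"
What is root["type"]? "folder"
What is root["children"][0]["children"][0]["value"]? 32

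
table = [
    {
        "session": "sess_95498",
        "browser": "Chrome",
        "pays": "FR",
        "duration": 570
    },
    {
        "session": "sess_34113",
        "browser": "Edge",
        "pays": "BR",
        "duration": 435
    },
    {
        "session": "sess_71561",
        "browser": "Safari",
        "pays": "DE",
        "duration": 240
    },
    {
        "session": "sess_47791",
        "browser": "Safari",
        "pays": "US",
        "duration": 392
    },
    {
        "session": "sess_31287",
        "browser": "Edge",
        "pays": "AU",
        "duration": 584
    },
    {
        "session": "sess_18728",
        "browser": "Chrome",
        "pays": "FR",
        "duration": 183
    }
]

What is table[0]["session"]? "sess_95498"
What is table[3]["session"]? "sess_47791"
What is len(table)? 6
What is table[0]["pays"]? "FR"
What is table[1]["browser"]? "Edge"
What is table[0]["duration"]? 570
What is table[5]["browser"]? "Chrome"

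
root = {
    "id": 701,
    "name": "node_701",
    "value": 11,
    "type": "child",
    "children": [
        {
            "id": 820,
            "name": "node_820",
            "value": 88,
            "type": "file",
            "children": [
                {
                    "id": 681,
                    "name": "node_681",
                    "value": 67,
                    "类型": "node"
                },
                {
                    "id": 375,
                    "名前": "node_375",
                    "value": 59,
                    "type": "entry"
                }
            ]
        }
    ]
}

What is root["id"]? 701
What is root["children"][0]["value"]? 88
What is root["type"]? "child"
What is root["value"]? 11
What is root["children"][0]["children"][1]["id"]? 375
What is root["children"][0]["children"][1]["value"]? 59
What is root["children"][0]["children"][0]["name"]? "node_681"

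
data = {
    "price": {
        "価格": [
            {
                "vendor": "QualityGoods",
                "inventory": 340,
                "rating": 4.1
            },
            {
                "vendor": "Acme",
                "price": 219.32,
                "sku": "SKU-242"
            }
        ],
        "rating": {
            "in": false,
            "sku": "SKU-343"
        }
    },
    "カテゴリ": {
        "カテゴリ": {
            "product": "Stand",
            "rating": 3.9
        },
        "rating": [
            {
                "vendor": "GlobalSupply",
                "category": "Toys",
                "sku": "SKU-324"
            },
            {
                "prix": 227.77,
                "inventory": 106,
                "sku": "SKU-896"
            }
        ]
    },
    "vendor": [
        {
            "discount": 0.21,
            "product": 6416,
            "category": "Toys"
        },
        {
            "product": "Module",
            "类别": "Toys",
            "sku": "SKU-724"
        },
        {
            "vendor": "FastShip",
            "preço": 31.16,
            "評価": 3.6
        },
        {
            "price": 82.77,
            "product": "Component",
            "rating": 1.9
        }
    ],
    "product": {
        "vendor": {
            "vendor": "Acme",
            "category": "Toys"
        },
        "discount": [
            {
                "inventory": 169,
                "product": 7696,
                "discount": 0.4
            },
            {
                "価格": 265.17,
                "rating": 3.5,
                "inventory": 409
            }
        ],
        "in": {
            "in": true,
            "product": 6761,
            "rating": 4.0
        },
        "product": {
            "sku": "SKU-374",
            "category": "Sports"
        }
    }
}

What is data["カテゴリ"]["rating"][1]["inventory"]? 106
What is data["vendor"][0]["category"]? "Toys"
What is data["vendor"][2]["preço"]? 31.16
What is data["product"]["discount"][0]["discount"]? 0.4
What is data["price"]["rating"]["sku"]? "SKU-343"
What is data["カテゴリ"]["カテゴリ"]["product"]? "Stand"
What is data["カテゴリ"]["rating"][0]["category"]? "Toys"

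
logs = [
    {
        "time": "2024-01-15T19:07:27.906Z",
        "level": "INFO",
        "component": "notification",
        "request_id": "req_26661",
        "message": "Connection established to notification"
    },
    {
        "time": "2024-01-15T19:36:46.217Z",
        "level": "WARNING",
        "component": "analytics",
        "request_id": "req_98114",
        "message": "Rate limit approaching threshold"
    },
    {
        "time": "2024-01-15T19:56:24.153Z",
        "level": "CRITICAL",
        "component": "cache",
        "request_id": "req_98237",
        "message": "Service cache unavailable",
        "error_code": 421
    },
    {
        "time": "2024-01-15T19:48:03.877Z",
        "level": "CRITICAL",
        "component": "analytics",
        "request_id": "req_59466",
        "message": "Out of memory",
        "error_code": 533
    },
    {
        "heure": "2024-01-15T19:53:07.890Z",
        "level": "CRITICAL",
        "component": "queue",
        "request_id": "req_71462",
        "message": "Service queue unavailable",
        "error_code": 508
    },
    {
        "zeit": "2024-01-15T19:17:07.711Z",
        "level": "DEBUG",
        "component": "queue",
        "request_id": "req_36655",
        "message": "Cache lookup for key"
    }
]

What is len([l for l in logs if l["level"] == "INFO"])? 1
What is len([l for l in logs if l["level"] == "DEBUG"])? 1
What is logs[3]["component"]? "analytics"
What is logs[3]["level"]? "CRITICAL"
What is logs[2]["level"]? "CRITICAL"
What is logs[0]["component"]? "notification"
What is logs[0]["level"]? "INFO"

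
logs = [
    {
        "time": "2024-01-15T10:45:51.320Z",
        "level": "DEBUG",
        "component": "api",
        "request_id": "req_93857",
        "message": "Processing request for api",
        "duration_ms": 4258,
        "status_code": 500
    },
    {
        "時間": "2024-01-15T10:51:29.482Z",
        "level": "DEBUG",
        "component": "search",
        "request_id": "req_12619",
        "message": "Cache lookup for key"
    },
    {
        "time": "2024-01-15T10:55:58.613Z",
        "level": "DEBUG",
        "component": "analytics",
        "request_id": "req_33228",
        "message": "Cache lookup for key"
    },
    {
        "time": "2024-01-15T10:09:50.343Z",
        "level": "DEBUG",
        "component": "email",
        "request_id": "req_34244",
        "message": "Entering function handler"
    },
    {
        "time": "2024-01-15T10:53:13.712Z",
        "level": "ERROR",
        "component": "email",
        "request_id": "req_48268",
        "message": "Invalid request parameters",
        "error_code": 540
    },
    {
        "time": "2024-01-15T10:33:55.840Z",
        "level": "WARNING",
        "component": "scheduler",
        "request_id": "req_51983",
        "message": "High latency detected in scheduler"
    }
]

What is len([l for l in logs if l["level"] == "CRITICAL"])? 0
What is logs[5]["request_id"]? "req_51983"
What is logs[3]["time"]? "2024-01-15T10:09:50.343Z"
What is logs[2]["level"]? "DEBUG"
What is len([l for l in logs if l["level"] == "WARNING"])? 1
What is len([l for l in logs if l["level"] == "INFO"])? 0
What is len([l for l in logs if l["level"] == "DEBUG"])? 4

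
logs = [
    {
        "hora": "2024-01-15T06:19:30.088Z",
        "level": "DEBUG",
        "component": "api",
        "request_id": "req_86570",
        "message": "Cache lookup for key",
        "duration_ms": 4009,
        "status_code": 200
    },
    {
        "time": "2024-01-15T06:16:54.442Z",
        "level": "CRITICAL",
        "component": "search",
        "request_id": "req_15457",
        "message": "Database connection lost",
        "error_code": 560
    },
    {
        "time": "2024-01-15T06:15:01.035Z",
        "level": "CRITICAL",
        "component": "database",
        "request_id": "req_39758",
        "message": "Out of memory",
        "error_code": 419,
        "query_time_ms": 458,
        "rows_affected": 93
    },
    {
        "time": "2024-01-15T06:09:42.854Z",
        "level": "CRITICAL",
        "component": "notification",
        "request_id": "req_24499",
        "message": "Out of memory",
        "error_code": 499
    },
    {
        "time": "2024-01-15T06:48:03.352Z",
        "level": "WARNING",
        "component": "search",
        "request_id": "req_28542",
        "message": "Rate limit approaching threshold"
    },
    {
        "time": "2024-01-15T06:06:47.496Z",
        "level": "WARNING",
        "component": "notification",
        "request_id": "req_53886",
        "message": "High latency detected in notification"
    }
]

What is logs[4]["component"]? "search"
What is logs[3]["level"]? "CRITICAL"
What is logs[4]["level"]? "WARNING"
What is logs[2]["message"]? "Out of memory"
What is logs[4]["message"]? "Rate limit approaching threshold"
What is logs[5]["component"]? "notification"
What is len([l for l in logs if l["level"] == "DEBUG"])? 1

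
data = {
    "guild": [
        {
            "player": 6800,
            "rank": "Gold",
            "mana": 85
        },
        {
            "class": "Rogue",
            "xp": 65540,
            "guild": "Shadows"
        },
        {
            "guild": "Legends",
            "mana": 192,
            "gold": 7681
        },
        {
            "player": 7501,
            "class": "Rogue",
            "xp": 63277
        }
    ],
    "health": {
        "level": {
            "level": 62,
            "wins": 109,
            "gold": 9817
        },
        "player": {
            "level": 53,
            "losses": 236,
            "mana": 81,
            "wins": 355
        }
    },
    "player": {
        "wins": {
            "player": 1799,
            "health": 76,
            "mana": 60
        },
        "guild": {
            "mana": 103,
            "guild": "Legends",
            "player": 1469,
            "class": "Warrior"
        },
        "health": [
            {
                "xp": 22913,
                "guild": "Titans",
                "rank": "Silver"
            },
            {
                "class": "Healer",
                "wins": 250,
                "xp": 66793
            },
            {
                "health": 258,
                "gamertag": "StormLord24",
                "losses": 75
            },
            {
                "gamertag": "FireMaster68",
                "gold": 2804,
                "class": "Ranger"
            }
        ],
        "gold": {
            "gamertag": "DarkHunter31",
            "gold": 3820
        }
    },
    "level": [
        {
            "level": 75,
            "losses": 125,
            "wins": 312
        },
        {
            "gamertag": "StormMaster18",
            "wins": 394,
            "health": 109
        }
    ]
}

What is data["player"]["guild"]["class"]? "Warrior"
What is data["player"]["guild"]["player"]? 1469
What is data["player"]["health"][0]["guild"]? "Titans"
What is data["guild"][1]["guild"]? "Shadows"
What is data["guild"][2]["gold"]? 7681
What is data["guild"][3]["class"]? "Rogue"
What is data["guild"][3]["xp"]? 63277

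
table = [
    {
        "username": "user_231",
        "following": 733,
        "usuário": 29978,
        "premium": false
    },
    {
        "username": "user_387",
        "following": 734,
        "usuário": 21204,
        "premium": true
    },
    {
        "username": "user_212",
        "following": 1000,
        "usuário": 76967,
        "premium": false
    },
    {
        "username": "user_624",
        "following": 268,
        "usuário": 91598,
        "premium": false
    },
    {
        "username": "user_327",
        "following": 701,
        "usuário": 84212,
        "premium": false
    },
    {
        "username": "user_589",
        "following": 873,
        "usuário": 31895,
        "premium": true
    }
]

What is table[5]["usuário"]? 31895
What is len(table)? 6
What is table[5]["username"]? "user_589"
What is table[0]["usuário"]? 29978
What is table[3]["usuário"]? 91598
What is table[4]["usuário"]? 84212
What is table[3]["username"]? "user_624"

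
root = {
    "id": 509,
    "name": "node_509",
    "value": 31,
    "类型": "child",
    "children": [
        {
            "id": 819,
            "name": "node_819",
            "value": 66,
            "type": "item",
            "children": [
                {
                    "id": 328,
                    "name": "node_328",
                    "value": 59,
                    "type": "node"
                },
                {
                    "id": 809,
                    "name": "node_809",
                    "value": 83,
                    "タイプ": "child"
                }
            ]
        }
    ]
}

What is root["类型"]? "child"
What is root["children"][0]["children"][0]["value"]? 59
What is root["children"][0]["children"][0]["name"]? "node_328"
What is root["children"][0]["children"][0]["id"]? 328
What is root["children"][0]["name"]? "node_819"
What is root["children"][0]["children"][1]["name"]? "node_809"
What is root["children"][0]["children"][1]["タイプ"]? "child"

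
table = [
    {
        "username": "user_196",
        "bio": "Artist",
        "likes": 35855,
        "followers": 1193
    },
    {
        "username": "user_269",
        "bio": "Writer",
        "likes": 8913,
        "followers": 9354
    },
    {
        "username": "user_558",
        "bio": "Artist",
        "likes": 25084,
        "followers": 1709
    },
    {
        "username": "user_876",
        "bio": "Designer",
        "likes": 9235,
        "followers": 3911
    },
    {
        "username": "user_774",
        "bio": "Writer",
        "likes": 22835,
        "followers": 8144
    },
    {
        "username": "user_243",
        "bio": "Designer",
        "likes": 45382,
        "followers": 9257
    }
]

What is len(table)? 6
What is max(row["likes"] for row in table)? 45382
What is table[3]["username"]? "user_876"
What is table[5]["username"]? "user_243"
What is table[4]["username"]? "user_774"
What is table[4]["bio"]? "Writer"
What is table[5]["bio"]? "Designer"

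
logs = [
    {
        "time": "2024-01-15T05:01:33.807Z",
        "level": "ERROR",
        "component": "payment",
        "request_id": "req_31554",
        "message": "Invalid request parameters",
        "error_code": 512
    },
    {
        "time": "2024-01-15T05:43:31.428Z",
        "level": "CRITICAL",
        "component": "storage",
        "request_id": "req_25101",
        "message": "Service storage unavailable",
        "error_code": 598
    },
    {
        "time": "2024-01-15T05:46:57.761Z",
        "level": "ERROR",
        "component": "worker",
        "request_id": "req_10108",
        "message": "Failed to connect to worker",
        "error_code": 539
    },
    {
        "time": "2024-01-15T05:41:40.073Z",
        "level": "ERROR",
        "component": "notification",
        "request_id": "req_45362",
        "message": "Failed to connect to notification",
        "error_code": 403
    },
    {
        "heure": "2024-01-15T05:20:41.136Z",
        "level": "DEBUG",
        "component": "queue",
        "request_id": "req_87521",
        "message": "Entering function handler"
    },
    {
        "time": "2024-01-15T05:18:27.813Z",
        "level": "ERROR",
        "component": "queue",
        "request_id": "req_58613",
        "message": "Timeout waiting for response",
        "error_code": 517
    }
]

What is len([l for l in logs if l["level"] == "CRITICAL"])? 1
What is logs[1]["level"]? "CRITICAL"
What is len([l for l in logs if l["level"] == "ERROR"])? 4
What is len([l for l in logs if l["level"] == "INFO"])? 0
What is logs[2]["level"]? "ERROR"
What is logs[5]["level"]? "ERROR"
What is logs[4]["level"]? "DEBUG"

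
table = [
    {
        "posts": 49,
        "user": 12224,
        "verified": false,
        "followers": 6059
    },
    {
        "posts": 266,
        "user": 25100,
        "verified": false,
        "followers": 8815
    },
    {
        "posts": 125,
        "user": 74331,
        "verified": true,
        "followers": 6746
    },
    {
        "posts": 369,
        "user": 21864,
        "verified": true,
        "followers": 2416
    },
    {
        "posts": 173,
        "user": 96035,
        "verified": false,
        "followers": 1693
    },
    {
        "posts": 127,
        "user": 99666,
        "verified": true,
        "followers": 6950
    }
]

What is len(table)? 6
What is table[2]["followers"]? 6746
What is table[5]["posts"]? 127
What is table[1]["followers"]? 8815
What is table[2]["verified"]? True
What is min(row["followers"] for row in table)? 1693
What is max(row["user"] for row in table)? 99666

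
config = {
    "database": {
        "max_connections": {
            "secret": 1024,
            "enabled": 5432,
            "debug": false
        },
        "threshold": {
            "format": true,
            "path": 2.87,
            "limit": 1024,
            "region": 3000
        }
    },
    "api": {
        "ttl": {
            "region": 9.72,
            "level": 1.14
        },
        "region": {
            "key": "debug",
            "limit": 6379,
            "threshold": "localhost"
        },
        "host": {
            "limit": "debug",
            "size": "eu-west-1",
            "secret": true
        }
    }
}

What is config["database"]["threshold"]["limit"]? 1024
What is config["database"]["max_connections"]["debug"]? False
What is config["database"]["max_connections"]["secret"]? 1024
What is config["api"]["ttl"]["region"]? 9.72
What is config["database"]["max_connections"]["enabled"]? 5432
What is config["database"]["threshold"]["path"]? 2.87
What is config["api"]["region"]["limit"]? 6379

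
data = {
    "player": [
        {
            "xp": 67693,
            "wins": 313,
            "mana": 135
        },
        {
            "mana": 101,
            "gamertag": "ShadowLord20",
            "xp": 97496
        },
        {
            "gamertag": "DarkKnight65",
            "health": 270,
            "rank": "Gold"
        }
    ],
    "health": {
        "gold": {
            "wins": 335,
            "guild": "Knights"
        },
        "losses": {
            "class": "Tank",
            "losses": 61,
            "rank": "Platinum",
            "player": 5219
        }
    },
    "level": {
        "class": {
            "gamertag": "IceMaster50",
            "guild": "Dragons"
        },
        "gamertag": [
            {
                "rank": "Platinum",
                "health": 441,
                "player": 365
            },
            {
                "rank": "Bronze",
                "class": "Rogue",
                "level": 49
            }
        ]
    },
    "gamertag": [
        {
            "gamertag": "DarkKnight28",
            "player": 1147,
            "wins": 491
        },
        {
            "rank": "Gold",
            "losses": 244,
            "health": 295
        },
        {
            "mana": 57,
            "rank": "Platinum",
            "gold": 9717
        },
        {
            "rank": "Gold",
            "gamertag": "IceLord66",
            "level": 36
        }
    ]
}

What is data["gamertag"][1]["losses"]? 244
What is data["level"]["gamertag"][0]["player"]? 365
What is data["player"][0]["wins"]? 313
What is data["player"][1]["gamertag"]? "ShadowLord20"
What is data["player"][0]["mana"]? 135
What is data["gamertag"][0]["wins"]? 491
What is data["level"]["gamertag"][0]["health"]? 441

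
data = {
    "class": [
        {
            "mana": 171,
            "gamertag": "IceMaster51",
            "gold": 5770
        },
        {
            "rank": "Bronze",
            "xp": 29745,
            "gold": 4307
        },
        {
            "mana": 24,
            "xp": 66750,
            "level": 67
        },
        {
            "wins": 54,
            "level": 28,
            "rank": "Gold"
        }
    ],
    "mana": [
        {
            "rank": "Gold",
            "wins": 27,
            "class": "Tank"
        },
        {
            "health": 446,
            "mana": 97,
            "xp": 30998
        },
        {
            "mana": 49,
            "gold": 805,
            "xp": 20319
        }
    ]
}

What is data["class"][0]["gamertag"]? "IceMaster51"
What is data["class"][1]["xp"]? 29745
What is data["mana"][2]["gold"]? 805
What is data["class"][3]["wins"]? 54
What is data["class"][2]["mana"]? 24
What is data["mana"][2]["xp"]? 20319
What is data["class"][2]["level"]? 67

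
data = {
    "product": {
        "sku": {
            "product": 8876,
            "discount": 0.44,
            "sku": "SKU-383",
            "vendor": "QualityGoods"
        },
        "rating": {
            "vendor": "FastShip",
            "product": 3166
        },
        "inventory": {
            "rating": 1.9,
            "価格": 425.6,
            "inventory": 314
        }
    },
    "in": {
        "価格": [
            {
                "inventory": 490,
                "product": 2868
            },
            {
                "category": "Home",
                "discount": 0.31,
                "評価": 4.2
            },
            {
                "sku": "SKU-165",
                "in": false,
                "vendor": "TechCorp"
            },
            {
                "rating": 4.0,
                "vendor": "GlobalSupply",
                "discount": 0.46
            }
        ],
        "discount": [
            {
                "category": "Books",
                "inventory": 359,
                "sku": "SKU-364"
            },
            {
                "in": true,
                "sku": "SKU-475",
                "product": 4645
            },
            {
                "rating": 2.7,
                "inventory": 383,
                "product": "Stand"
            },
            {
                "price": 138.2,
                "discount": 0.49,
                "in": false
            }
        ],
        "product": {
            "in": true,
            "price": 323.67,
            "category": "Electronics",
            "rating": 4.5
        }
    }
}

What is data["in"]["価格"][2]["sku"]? "SKU-165"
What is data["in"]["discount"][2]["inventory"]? 383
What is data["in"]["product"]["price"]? 323.67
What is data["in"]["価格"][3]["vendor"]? "GlobalSupply"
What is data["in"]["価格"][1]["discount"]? 0.31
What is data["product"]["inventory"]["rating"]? 1.9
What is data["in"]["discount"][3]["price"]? 138.2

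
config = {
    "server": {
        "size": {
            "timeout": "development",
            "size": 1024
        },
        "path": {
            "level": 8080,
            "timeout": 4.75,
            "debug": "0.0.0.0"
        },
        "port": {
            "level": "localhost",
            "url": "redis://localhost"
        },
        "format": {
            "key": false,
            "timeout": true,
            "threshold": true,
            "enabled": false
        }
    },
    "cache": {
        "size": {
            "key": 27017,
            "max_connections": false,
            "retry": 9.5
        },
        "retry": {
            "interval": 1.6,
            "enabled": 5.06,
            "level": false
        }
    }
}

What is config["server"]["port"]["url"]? "redis://localhost"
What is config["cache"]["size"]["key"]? 27017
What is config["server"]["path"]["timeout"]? 4.75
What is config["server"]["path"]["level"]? 8080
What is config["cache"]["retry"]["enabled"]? 5.06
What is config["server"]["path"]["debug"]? "0.0.0.0"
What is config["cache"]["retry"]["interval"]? 1.6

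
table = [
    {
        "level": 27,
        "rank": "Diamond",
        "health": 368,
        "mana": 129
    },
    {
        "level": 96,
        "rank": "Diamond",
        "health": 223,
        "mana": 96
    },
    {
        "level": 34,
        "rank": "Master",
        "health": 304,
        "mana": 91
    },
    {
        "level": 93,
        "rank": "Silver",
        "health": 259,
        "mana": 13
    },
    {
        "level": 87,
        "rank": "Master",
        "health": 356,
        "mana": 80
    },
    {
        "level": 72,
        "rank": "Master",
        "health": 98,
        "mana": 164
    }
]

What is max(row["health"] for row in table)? 368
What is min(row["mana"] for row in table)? 13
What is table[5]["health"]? 98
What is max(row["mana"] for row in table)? 164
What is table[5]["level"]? 72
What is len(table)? 6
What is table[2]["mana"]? 91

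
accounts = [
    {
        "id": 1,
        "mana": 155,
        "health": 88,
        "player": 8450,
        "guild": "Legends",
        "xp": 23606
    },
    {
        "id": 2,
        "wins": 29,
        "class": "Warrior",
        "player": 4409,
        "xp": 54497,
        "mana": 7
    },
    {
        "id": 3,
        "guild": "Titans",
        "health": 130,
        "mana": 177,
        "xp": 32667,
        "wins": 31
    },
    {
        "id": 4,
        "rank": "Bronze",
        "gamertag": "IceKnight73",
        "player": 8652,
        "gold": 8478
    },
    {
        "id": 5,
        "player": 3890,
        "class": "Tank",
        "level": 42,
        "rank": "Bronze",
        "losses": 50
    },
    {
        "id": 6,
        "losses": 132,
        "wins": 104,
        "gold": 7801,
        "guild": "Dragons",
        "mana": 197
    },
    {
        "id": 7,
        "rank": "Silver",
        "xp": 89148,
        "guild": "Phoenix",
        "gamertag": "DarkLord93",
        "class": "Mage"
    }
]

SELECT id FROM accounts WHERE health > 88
[3]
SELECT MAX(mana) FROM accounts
197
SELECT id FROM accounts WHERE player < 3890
[]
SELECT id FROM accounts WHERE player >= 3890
[1, 2, 4, 5]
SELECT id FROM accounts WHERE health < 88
[]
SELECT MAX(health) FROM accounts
130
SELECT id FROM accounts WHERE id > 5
[6, 7]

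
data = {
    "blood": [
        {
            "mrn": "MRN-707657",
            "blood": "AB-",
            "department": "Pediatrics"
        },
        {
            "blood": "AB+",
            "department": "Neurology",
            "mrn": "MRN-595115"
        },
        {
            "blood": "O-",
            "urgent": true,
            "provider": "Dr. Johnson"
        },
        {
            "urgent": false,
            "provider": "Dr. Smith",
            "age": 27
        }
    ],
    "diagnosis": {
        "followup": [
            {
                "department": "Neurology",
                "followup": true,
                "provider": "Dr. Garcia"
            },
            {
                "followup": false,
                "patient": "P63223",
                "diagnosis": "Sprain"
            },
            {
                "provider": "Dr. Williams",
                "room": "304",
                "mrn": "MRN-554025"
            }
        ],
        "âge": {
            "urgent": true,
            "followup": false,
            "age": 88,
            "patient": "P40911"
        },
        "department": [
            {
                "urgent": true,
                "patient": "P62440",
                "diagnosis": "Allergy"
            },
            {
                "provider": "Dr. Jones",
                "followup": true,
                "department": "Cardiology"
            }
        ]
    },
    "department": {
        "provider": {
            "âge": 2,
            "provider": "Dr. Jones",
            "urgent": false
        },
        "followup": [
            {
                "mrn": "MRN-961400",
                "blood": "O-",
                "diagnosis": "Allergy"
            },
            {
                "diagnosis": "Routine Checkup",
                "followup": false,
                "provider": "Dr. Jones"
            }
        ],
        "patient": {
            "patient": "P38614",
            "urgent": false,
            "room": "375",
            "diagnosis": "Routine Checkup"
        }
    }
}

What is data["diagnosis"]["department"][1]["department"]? "Cardiology"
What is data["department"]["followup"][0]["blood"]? "O-"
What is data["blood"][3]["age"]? 27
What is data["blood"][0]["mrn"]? "MRN-707657"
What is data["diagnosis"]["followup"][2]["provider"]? "Dr. Williams"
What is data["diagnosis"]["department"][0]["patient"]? "P62440"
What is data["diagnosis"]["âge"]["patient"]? "P40911"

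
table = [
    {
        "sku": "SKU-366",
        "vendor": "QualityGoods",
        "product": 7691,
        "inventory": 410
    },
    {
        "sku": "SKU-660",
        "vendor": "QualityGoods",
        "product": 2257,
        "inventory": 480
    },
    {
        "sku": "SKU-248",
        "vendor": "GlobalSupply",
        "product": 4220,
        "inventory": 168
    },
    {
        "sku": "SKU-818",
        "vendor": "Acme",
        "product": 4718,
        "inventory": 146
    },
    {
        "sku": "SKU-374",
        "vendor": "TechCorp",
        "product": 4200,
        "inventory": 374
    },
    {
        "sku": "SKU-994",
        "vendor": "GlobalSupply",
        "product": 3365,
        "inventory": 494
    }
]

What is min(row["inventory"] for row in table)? 146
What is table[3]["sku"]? "SKU-818"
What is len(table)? 6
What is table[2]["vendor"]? "GlobalSupply"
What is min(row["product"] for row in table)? 2257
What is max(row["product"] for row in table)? 7691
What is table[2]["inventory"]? 168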